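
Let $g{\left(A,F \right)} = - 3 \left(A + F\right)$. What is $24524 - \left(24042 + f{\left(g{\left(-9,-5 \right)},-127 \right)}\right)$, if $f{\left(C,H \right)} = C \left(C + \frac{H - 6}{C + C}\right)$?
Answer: $- \frac{2431}{2} \approx -1215.5$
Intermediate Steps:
$g{\left(A,F \right)} = - 3 A - 3 F$
$f{\left(C,H \right)} = C \left(C + \frac{-6 + H}{2 C}\right)$
$24524 - \left(24042 + f{\left(g{\left(-9,-5 \right)},-127 \right)}\right) = 24524 - \left(24039 - \frac{127}{2} + \left(\left(-3\right) \left(-9\right) - -15\right)^{2}\right) = 24524 - \left(\frac{47951}{2} + \left(27 + 15\right)^{2}\right) = 24524 - \frac{51479}{2} = - \frac{2431}{2}$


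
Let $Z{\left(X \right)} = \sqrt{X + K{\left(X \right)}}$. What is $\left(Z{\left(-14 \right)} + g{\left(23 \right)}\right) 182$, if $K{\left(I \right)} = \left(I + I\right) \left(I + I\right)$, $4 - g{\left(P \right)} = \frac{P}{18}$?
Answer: $\frac{4459}{9} + 182 \sqrt{770} \approx 5545.7$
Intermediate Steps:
$g{\left(P \right)} = 4 - \frac{P}{18}$
$K{\left(I \right)} = 4 I^{2}$ ($K{\left(I \right)} = 2 I 2 I = 4 I^{2}$)
$Z{\left(X \right)} = \sqrt{X + 4 X^{2}}$
$\left(Z{\left(-14 \right)} + g{\left(23 \right)}\right) 182 = \left(\sqrt{- 14 \left(1 + 4 \left(-14\right)\right)} + \left(4 - \frac{23}{18}\right)\right) 182 = \left(\sqrt{- 14 \left(1 - 56\right)} + \left(4 - \frac{23}{18}\right)\right) 182 = \left(\sqrt{\left(-14\right) \left(-55\right)} + \frac{49}{18}\right) 182 = \left(\sqrt{770} + \frac{49}{18}\right) 182 = \left(\frac{49}{18} + \sqrt{770}\right) 182 = \frac{4459}{9} + 182 \sqrt{770}$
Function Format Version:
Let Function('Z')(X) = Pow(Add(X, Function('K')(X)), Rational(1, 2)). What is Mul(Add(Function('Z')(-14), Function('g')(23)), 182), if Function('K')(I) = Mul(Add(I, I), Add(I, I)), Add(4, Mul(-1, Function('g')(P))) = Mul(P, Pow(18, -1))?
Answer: Add(Rational(4459, 9), Mul(182, Pow(770, Rational(1, 2)))) ≈ 5545.7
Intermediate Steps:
Function('g')(P) = Add(4, Mul(Rational(-1, 18), P)) (Function('g')(P) = Add(4, Mul(-1, Mul(P, Pow(18, -1)))) = Add(4, Mul(-1, Mul(P, Rational(1, 18)))) = Add(4, Mul(-1, Mul(Rational(1, 18), P))) = Add(4, Mul(Rational(-1, 18), P)))
Function('K')(I) = Mul(4, Pow(I, 2)) (Function('K')(I) = Mul(Mul(2, I), Mul(2, I)) = Mul(4, Pow(I, 2)))
Function('Z')(X) = Pow(Add(X, Mul(4, Pow(X, 2))), Rational(1, 2))
Mul(Add(Function('Z')(-14), Function('g')(23)), 182) = Mul(Add(Pow(Mul(-14, Add(1, Mul(4, -14))), Rational(1, 2)), Add(4, Mul(Rational(-1, 18), 23))), 182) = Mul(Add(Pow(Mul(-14, Add(1, -56)), Rational(1, 2)), Add(4, Rational(-23, 18))), 182) = Mul(Add(Pow(Mul(-14, -55), Rational(1, 2)), Rational(49, 18)), 182) = Mul(Add(Pow(770, Rational(1, 2)), Rational(49, 18)), 182) = Mul(Add(Rational(49, 18), Pow(770, Rational(1, 2))), 182) = Add(Rational(4459, 9), Mul(182, Pow(770, Rational(1, 2))))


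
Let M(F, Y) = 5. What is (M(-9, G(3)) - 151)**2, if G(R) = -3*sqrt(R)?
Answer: 21316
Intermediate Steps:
(M(-9, G(3)) - 151)**2 = (5 - 151)**2 = (-146)**2 = 21316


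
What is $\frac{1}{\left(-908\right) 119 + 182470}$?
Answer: $\frac{1}{74418} \approx 1.3438 \cdot 10^{-5}$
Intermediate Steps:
$\frac{1}{\left(-908\right) 119 + 182470} = \frac{1}{-108052 + 182470} = \frac{1}{74418}$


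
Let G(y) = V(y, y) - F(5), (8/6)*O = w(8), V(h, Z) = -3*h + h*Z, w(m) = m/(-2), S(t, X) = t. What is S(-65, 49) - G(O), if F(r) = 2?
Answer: -81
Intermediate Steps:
w(m) = -m/2 (w(m) = m*(-1/2) = -m/2)
V(h, Z) = -3*h + Z*h
O = -3 (O = 3*(-1/2*8)/4 = (3/4)*(-4) = -3)
G(y) = -2 + y*(-3 + y) (G(y) = y*(-3 + y) - 1*2 = y*(-3 + y) - 2 = -2 + y*(-3 + y))
S(-65, 49) - G(O) = -65 - (-2 - 3*(-3 - 3)) = -65 - (-2 - 3*(-6)) = -65 - (-2 + 18) = -65 - 1*16 = -65 - 16 = -81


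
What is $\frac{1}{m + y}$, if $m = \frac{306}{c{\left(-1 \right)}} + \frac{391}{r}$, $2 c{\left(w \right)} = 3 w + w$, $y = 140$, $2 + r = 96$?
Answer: $- \frac{94}{831} \approx -0.11312$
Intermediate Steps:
$r = 94$ ($r = -2 + 96 = 94$)
$c{\left(w \right)} = 2 w$ ($c{\left(w \right)} = \frac{3 w + w}{2} = \frac{4 w}{2} = 2 w$)
$m = - \frac{13991}{94}$ ($m = \frac{306}{2 \left(-1\right)} + \frac{391}{94} = \frac{306}{-2} + 391 \cdot \frac{1}{94} = 306 \left(- \frac{1}{2}\right) + \frac{391}{94} = -153 + \frac{391}{94} = - \frac{13991}{94} \approx -148.84$)
$\frac{1}{m + y} = \frac{1}{- \frac{13991}{94} + 140} = \frac{1}{- \frac{831}{94}} = - \frac{94}{831}$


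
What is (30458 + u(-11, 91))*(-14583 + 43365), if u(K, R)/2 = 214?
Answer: 888960852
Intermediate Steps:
u(K, R) = 428 (u(K, R) = 2*214 = 428)
(30458 + u(-11, 91))*(-14583 + 43365) = (30458 + 428)*(-14583 + 43365) = 30886*28782 = 888960852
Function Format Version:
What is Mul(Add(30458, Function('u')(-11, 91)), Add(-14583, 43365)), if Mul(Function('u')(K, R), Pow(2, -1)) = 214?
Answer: 888960852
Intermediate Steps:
Function('u')(K, R) = 428 (Function('u')(K, R) = Mul(2, 214) = 428)
Mul(Add(30458, Function('u')(-11, 91)), Add(-14583, 43365)) = Mul(Add(30458, 428), Add(-14583, 43365)) = Mul(30886, 28782) = 888960852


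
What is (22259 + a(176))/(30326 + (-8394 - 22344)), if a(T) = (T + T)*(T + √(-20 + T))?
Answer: -84211/412 - 176*√39/103 ≈ -215.07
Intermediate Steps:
a(T) = 2*T*(T + √(-20 + T)) (a(T) = (2*T)*(T + √(-20 + T)) = 2*T*(T + √(-20 + T)))
(22259 + a(176))/(30326 + (-8394 - 22344)) = (22259 + 2*176*(176 + √(-20 + 176)))/(30326 + (-8394 - 22344)) = (22259 + 2*176*(176 + √156))/(30326 - 30738) = (22259 + 2*176*(176 + 2*√39))/(-412) = (22259 + (61952 + 704*√39))*(-1/412) = (84211 + 704*√39)*(-1/412) = -84211/412 - 176*√39/103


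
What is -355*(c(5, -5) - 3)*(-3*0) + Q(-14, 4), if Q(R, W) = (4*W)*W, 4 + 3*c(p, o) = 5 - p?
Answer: 64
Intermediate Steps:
c(p, o) = ⅓ - p/3 (c(p, o) = -4/3 + (5 - p)/3 = -4/3 + (5/3 - p/3) = ⅓ - p/3)
Q(R, W) = 4*W²
-355*(c(5, -5) - 3)*(-3*0) + Q(-14, 4) = -355*((⅓ - ⅓*5) - 3)*(-3*0) + 4*4² = -355*((⅓ - 5/3) - 3)*0 + 4*16 = -355*(-4/3 - 3)*0 + 64 = -(-4615)*0/3 + 64 = -355*0 + 64 = 0 + 64 = 64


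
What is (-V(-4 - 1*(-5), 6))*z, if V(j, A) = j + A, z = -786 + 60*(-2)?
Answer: 6342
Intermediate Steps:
z = -906 (z = -786 - 120 = -906)
V(j, A) = A + j
(-V(-4 - 1*(-5), 6))*z = -(6 + (-4 - 1*(-5)))*(-906) = -(6 + (-4 + 5))*(-906) = -(6 + 1)*(-906) = -1*7*(-906) = -7*(-906) = 6342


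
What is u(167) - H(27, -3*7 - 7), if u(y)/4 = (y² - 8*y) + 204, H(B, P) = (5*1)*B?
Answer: 106893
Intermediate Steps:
H(B, P) = 5*B
u(y) = 816 - 32*y + 4*y² (u(y) = 4*((y² - 8*y) + 204) = 4*(204 + y² - 8*y) = 816 - 32*y + 4*y²)
u(167) - H(27, -3*7 - 7) = (816 - 32*167 + 4*167²) - 5*27 = (816 - 5344 + 4*27889) - 1*135 = (816 - 5344 + 111556) - 135 = 107028 - 135 = 106893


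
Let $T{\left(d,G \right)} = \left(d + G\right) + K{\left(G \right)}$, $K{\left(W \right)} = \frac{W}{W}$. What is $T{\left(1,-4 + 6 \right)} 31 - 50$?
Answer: $74$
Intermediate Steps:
$K{\left(W \right)} = 1$
$T{\left(d,G \right)} = 1 + G + d$ ($T{\left(d,G \right)} = \left(d + G\right) + 1 = \left(G + d\right) + 1 = 1 + G + d$)
$T{\left(1,-4 + 6 \right)} 31 - 50 = \left(1 + \left(-4 + 6\right) + 1\right) 31 - 50 = \left(1 + 2 + 1\right) 31 - 50 = 4 \cdot 31 - 50 = 124 - 50 = 74$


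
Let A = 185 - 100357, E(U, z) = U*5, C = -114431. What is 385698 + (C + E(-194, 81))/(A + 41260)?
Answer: 22722355977/58912 ≈ 3.8570e+5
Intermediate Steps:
E(U, z) = 5*U
A = -100172
385698 + (C + E(-194, 81))/(A + 41260) = 385698 + (-114431 + 5*(-194))/(-100172 + 41260) = 385698 + (-114431 - 970)/(-58912) = 385698 - 115401*(-1/58912) = 385698 + 115401/58912 = 22722355977/58912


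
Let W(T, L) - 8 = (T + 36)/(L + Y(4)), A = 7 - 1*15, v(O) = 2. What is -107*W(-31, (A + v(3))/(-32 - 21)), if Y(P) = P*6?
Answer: -1122323/1278 ≈ -878.19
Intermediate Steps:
Y(P) = 6*P
A = -8 (A = 7 - 15 = -8)
W(T, L) = 8 + (36 + T)/(24 + L) (W(T, L) = 8 + (T + 36)/(L + 6*4) = 8 + (36 + T)/(L + 24) = 8 + (36 + T)/(24 + L))
-107*W(-31, (A + v(3))/(-32 - 21)) = -107*(228 - 31 + 8*((-8 + 2)/(-32 - 21)))/(24 + (-8 + 2)/(-32 - 21)) = -107*(228 - 31 + 8*(-6/(-53)))/(24 - 6/(-53)) = -107*(228 - 31 + 8*(-6*(-1/53)))/(24 - 6*(-1/53)) = -107*(228 - 31 + 8*(6/53))/(24 + 6/53) = -107*(228 - 31 + 48/53)/1278/53 = -5671*10489/(1278*53) = -107*10489/1278 = -1122323/1278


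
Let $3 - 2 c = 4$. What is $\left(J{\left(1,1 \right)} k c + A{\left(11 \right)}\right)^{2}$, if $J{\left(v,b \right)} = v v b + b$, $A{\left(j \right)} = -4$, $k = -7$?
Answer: $9$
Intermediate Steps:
$c = - \frac{1}{2}$ ($c = \frac{3}{2} - 2 = - \frac{1}{2} \approx -0.5$)
$J{\left(v,b \right)} = b + b v^{2}$ ($J{\left(v,b \right)} = v^{2} b + b = b v^{2} + b = b + b v^{2}$)
$\left(J{\left(1,1 \right)} k c + A{\left(11 \right)}\right)^{2} = \left(1 \left(1 + 1^{2}\right) \left(-7\right) \left(- \frac{1}{2}\right) - 4\right)^{2} = \left(1 \left(1 + 1\right) \left(-7\right) \left(- \frac{1}{2}\right) - 4\right)^{2} = \left(1 \cdot 2 \left(-7\right) \left(- \frac{1}{2}\right) - 4\right)^{2} = \left(2 \left(-7\right) \left(- \frac{1}{2}\right) - 4\right)^{2} = \left(\left(-14\right) \left(- \frac{1}{2}\right) - 4\right)^{2} = \left(7 - 4\right)^{2} = 3^{2} = 9$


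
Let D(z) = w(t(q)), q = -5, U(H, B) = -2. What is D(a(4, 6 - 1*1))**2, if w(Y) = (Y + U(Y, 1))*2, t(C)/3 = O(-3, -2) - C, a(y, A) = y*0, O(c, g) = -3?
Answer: 64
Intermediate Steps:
a(y, A) = 0
t(C) = -9 - 3*C (t(C) = 3*(-3 - C) = -9 - 3*C)
w(Y) = -4 + 2*Y (w(Y) = (Y - 2)*2 = (-2 + Y)*2 = -4 + 2*Y)
D(z) = 8 (D(z) = -4 + 2*(-9 - 3*(-5)) = -4 + 2*(-9 + 15) = -4 + 2*6 = -4 + 12 = 8)
D(a(4, 6 - 1*1))**2 = 8**2 = 64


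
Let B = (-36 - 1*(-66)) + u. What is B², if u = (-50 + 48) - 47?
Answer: 361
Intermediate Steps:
u = -49 (u = -2 - 47 = -49)
B = -19 (B = (-36 - 1*(-66)) - 49 = (-36 + 66) - 49 = 30 - 49 = -19)
B² = (-19)² = 361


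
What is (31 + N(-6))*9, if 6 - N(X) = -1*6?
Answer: 387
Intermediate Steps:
N(X) = 12 (N(X) = 6 - (-1)*6 = 6 - 1*(-6) = 6 + 6 = 12)
(31 + N(-6))*9 = (31 + 12)*9 = 43*9 = 387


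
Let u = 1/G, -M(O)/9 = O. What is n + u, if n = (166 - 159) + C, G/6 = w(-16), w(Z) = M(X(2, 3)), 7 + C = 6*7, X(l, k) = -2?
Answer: 4537/108 ≈ 42.009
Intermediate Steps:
M(O) = -9*O
C = 35 (C = -7 + 6*7 = -7 + 42 = 35)
w(Z) = 18 (w(Z) = -9*(-2) = 18)
G = 108 (G = 6*18 = 108)
n = 42 (n = (166 - 159) + 35 = 7 + 35 = 42)
u = 1/108 ≈ 0.0092593
n + u = 42 + 1/108 = 4537/108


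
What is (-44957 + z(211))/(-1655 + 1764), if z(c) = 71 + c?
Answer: -44675/109 ≈ -409.86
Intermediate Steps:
(-44957 + z(211))/(-1655 + 1764) = (-44957 + (71 + 211))/(-1655 + 1764) = (-44957 + 282)/109 = -44675*1/109 = -44675/109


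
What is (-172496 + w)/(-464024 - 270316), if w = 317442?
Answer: -72473/367170 ≈ -0.19738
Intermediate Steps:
(-172496 + w)/(-464024 - 270316) = (-172496 + 317442)/(-464024 - 270316) = 144946/(-734340) = 144946*(-1/734340) = -72473/367170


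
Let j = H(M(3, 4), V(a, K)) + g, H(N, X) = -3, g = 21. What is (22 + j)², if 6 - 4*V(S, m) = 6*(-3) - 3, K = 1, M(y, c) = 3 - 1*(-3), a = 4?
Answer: 1600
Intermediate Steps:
M(y, c) = 6 (M(y, c) = 3 + 3 = 6)
V(S, m) = 27/4 (V(S, m) = 3/2 - (6*(-3) - 3)/4 = 3/2 - (-18 - 3)/4 = 3/2 - ¼*(-21) = 3/2 + 21/4 = 27/4)
j = 18 (j = -3 + 21 = 18)
(22 + j)² = (22 + 18)² = 40² = 1600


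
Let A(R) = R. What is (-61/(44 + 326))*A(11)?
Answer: -671/370 ≈ -1.8135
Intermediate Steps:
(-61/(44 + 326))*A(11) = -61/(44 + 326)*11 = -61/370*11 = -671/370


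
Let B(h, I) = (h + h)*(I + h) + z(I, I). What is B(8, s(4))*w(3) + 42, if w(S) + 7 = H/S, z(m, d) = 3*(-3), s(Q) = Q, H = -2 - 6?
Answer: -1727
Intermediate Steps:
H = -8
z(m, d) = -9
w(S) = -7 - 8/S
B(h, I) = -9 + 2*h*(I + h) (B(h, I) = (h + h)*(I + h) - 9 = (2*h)*(I + h) - 9 = 2*h*(I + h) - 9 = -9 + 2*h*(I + h))
B(8, s(4))*w(3) + 42 = (-9 + 2*8² + 2*4*8)*(-7 - 8/3) + 42 = (-9 + 2*64 + 64)*(-7 - 8*⅓) + 42 = (-9 + 128 + 64)*(-7 - 8/3) + 42 = 183*(-29/3) + 42 = -1769 + 42 = -1727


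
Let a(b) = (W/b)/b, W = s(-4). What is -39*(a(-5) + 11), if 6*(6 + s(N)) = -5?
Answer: -20917/50 ≈ -418.34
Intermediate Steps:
s(N) = -41/6 (s(N) = -6 + (⅙)*(-5) = -6 - ⅚ = -41/6)
W = -41/6 ≈ -6.8333
a(b) = -41/(6*b²) (a(b) = (-41/(6*b))/b = -41/(6*b²))
-39*(a(-5) + 11) = -39*(-41/6/(-5)² + 11) = -39*(-41/6*1/25 + 11) = -39*(-41/150 + 11) = -39*1609/150 = -20917/50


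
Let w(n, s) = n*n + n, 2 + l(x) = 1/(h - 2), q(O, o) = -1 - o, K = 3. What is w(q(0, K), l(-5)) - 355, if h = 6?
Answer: -343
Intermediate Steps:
l(x) = -7/4 (l(x) = -2 + 1/(6 - 2) = -2 + 1/4 = -7/4)
w(n, s) = n + n**2 (w(n, s) = n**2 + n = n + n**2)
w(q(0, K), l(-5)) - 355 = (-1 - 1*3)*(1 + (-1 - 1*3)) - 355 = (-1 - 3)*(1 + (-1 - 3)) - 355 = -4*(1 - 4) - 355 = -4*(-3) - 355 = 12 - 355 = -343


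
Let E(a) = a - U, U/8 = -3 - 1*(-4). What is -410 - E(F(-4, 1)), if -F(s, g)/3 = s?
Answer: -414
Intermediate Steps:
U = 8 (U = 8*(-3 - 1*(-4)) = 8*(-3 + 4) = 8*1 = 8)
F(s, g) = -3*s
E(a) = -8 + a (E(a) = a - 1*8 = a - 8 = -8 + a)
-410 - E(F(-4, 1)) = -410 - (-8 - 3*(-4)) = -410 - (-8 + 12) = -410 - 1*4 = -410 - 4 = -414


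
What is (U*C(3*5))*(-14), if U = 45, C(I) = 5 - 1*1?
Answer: -2520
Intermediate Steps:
C(I) = 4 (C(I) = 5 - 1 = 4)
(U*C(3*5))*(-14) = (45*4)*(-14) = 180*(-14) = -2520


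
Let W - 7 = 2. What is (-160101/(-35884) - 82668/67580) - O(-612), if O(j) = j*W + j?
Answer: 3712275593367/606260180 ≈ 6123.2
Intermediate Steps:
W = 9 (W = 7 + 2 = 9)
O(j) = 10*j (O(j) = j*9 + j = 9*j + j = 10*j)
(-160101/(-35884) - 82668/67580) - O(-612) = (-160101/(-35884) - 82668/67580) - 10*(-612) = (-160101*(-1/35884) - 82668*1/67580) - 1*(-6120) = (160101/35884 - 20667/16895) + 6120 = 1963291767/606260180 + 6120 = 3712275593367/606260180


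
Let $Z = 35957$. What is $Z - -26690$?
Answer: $62647$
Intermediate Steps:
$Z - -26690 = 35957 - -26690 = 35957 + 26690 = 62647$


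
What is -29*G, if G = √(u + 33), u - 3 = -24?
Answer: -58*√3 ≈ -100.46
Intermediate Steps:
u = -21 (u = 3 - 24 = -21)
G = 2*√3 (G = √(-21 + 33) = √12 = 2*√3 ≈ 3.4641)
-29*G = -58*√3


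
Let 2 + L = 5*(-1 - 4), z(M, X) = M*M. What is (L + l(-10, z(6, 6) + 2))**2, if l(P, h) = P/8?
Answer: 12769/16 ≈ 798.06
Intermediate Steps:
z(M, X) = M**2
L = -27 (L = -2 + 5*(-1 - 4) = -2 + 5*(-5) = -2 - 25 = -27)
l(P, h) = P/8 (l(P, h) = P*(1/8) = P/8)
(L + l(-10, z(6, 6) + 2))**2 = (-27 + (1/8)*(-10))**2 = (-27 - 5/4)**2 = (-113/4)**2 = 12769/16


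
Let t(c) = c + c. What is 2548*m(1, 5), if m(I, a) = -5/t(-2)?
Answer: 3185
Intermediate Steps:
t(c) = 2*c
m(I, a) = 5/4 (m(I, a) = -5/(2*(-2)) = -5/(-4) = -5*(-1/4) = 5/4)
2548*m(1, 5) = 2548*(5/4) = 3185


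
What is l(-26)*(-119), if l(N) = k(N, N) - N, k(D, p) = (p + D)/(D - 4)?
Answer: -49504/15 ≈ -3300.3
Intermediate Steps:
k(D, p) = (D + p)/(-4 + D)
l(N) = -N + 2*N/(-4 + N) (l(N) = (N + N)/(-4 + N) - N = (2*N)/(-4 + N) - N = 2*N/(-4 + N) - N = -N + 2*N/(-4 + N))
l(-26)*(-119) = -26*(6 - 1*(-26))/(-4 - 26)*(-119) = -26*(6 + 26)/(-30)*(-119) = -26*(-1/30)*32*(-119) = (416/15)*(-119) = -49504/15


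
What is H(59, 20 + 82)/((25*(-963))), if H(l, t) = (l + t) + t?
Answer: -263/24075 ≈ -0.010924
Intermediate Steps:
H(l, t) = l + 2*t
H(59, 20 + 82)/((25*(-963))) = (59 + 2*(20 + 82))/((25*(-963))) = (59 + 2*102)/(-24075) = (59 + 204)*(-1/24075) = 263*(-1/24075) = -263/24075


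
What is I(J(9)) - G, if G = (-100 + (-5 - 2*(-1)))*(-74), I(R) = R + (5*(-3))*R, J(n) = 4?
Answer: -7678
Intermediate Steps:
I(R) = -14*R (I(R) = R - 15*R = -14*R)
G = 7622 (G = (-100 + (-5 + 2))*(-74) = (-100 - 3)*(-74) = -103*(-74) = 7622)
I(J(9)) - G = -14*4 - 1*7622 = -56 - 7622 = -7678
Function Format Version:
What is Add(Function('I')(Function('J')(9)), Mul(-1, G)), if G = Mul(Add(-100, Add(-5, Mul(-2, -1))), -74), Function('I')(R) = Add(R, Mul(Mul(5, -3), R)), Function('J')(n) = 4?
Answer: -7678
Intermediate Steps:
Function('I')(R) = Mul(-14, R) (Function('I')(R) = Add(R, Mul(-15, R)) = Mul(-14, R))
G = 7622 (G = Mul(Add(-100, Add(-5, 2)), -74) = Mul(Add(-100, -3), -74) = Mul(-103, -74) = 7622)
Add(Function('I')(Function('J')(9)), Mul(-1, G)) = Add(Mul(-14, 4), Mul(-1, 7622)) = Add(-56, -7622) = -7678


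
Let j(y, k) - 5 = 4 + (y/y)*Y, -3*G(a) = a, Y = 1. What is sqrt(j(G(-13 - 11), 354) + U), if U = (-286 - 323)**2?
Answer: sqrt(370891) ≈ 609.01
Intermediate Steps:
G(a) = -a/3
j(y, k) = 10 (j(y, k) = 5 + (4 + (y/y)*1) = 5 + (4 + 1*1) = 5 + (4 + 1) = 5 + 5 = 10)
U = 370881 (U = (-609)**2 = 370881)
sqrt(j(G(-13 - 11), 354) + U) = sqrt(10 + 370881) = sqrt(370891)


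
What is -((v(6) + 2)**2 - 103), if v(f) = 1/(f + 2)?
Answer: 6303/64 ≈ 98.484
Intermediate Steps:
v(f) = 1/(2 + f)
-((v(6) + 2)**2 - 103) = -((1/(2 + 6) + 2)**2 - 103) = -((1/8 + 2)**2 - 103) = -((17/8)**2 - 103) = -(289/64 - 103) = -1*(-6303/64) = 6303/64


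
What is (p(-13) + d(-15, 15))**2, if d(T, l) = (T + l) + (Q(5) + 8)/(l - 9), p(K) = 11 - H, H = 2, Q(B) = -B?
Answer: 361/4 ≈ 90.250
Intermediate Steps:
p(K) = 9 (p(K) = 11 - 1*2 = 11 - 2 = 9)
d(T, l) = T + l + 3/(-9 + l) (d(T, l) = (T + l) + (-1*5 + 8)/(l - 9) = (T + l) + (-5 + 8)/(-9 + l) = (T + l) + 3/(-9 + l) = T + l + 3/(-9 + l))
(p(-13) + d(-15, 15))**2 = (9 + (3 + 15**2 - 9*(-15) - 9*15 - 15*15)/(-9 + 15))**2 = (9 + (3 + 225 + 135 - 135 - 225)/6)**2 = (9 + (1/6)*3)**2 = (9 + 1/2)**2 = (19/2)**2 = 361/4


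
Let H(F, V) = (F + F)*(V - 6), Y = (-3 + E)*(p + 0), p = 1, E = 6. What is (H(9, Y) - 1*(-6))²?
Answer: 2304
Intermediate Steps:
Y = 3 (Y = (-3 + 6)*(1 + 0) = 3*1 = 3)
H(F, V) = 2*F*(-6 + V) (H(F, V) = (2*F)*(-6 + V) = 2*F*(-6 + V))
(H(9, Y) - 1*(-6))² = (2*9*(-6 + 3) - 1*(-6))² = (2*9*(-3) + 6)² = (-54 + 6)² = (-48)² = 2304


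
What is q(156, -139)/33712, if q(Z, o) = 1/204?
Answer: 1/6877248 ≈ 1.4541e-7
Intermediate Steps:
q(Z, o) = 1/204
q(156, -139)/33712 = (1/204)/33712 = (1/204)*(1/33712) = 1/6877248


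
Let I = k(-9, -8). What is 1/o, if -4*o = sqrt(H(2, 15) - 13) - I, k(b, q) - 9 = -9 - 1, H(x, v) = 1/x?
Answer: -8/27 + 20*I*sqrt(2)/27 ≈ -0.2963 + 1.0476*I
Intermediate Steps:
k(b, q) = -1 (k(b, q) = 9 + (-9 - 1) = 9 - 10 = -1)
I = -1
o = -1/4 - 5*I*sqrt(2)/8 (o = -(sqrt(1/2 - 13) - 1*(-1))/4 = -(sqrt(1/2 - 13) + 1)/4 = -(sqrt(-25/2) + 1)/4 = -(5*I*sqrt(2)/2 + 1)/4 = -(1 + 5*I*sqrt(2)/2)/4 = -1/4 - 5*I*sqrt(2)/8 ≈ -0.25 - 0.88388*I)
1/o = 1/(-1/4 - 5*I*sqrt(2)/8)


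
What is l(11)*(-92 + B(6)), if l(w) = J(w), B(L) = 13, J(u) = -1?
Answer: 79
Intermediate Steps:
l(w) = -1
l(11)*(-92 + B(6)) = -(-92 + 13) = -1*(-79) = 79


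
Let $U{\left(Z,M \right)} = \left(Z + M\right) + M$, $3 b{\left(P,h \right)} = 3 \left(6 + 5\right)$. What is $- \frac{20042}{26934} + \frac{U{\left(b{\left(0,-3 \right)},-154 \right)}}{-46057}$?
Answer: $- \frac{41594318}{56386329} \approx -0.73767$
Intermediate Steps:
$b{\left(P,h \right)} = 11$ ($b{\left(P,h \right)} = \frac{3 \left(6 + 5\right)}{3} = \frac{3 \cdot 11}{3} = \frac{1}{3} \cdot 33 = 11$)
$U{\left(Z,M \right)} = Z + 2 M$ ($U{\left(Z,M \right)} = \left(M + Z\right) + M = Z + 2 M$)
$- \frac{20042}{26934} + \frac{U{\left(b{\left(0,-3 \right)},-154 \right)}}{-46057} = - \frac{20042}{26934} + \frac{11 + 2 \left(-154\right)}{-46057} = \left(-20042\right) \frac{1}{26934} + \left(11 - 308\right) \left(- \frac{1}{46057}\right) = - \frac{10021}{13467} - - \frac{27}{4187} = - \frac{10021}{13467} + \frac{27}{4187} = - \frac{41594318}{56386329}$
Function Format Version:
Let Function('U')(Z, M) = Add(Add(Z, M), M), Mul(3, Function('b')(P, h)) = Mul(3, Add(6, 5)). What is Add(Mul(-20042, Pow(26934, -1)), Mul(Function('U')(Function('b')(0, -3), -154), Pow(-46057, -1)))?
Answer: Rational(-41594318, 56386329) ≈ -0.73767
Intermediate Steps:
Function('b')(P, h) = 11 (Function('b')(P, h) = Mul(Rational(1, 3), Mul(3, Add(6, 5))) = Mul(Rational(1, 3), Mul(3, 11)) = Mul(Rational(1, 3), 33) = 11)
Function('U')(Z, M) = Add(Z, Mul(2, M)) (Function('U')(Z, M) = Add(Add(M, Z), M) = Add(Z, Mul(2, M)))
Add(Mul(-20042, Pow(26934, -1)), Mul(Function('U')(Function('b')(0, -3), -154), Pow(-46057, -1))) = Add(Mul(-20042, Pow(26934, -1)), Mul(Add(11, Mul(2, -154)), Pow(-46057, -1))) = Add(Mul(-20042, Rational(1, 26934)), Mul(Add(11, -308), Rational(-1, 46057))) = Add(Rational(-10021, 13467), Mul(-297, Rational(-1, 46057))) = Add(Rational(-10021, 13467), Rational(27, 4187)) = Rational(-41594318, 56386329)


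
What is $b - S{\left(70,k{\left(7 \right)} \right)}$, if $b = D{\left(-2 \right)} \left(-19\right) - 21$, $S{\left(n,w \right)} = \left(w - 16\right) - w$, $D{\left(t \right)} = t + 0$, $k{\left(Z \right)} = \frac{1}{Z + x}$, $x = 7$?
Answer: $33$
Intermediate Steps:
$k{\left(Z \right)} = \frac{1}{7 + Z}$ ($k{\left(Z \right)} = \frac{1}{Z + 7} = \frac{1}{7 + Z}$)
$D{\left(t \right)} = t$
$S{\left(n,w \right)} = -16$ ($S{\left(n,w \right)} = \left(-16 + w\right) - w = -16$)
$b = 17$ ($b = \left(-2\right) \left(-19\right) - 21 = 38 - 21 = 17$)
$b - S{\left(70,k{\left(7 \right)} \right)} = 17 - -16 = 17 + 16 = 33$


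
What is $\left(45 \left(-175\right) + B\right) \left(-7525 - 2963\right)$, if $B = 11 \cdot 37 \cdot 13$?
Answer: $27100992$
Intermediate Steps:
$B = 5291$ ($B = 407 \cdot 13 = 5291$)
$\left(45 \left(-175\right) + B\right) \left(-7525 - 2963\right) = \left(45 \left(-175\right) + 5291\right) \left(-7525 - 2963\right) = \left(-7875 + 5291\right) \left(-10488\right) = \left(-2584\right) \left(-10488\right) = 27100992$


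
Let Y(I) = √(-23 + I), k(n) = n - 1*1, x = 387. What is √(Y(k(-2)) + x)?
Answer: √(387 + I*√26) ≈ 19.673 + 0.1296*I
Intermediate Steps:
k(n) = -1 + n (k(n) = n - 1 = -1 + n)
√(Y(k(-2)) + x) = √(√(-23 + (-1 - 2)) + 387) = √(√(-23 - 3) + 387) = √(√(-26) + 387) = √(I*√26 + 387) = √(387 + I*√26)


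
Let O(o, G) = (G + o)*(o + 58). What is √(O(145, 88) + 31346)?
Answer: 7*√1605 ≈ 280.44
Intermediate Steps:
O(o, G) = (58 + o)*(G + o) (O(o, G) = (G + o)*(58 + o) = (58 + o)*(G + o))
√(O(145, 88) + 31346) = √((145² + 58*88 + 58*145 + 88*145) + 31346) = √((21025 + 5104 + 8410 + 12760) + 31346) = √(47299 + 31346) = √78645 = 7*√1605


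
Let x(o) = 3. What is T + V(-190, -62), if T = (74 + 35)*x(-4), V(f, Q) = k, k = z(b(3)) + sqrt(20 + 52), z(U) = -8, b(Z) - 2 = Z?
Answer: 319 + 6*sqrt(2) ≈ 327.49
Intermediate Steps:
b(Z) = 2 + Z
k = -8 + 6*sqrt(2) (k = -8 + sqrt(20 + 52) = -8 + sqrt(72) = -8 + 6*sqrt(2) ≈ 0.48528)
V(f, Q) = -8 + 6*sqrt(2)
T = 327 (T = (74 + 35)*3 = 109*3 = 327)
T + V(-190, -62) = 327 + (-8 + 6*sqrt(2)) = 319 + 6*sqrt(2)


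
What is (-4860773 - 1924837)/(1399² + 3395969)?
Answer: -226187/178439 ≈ -1.2676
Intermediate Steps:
(-4860773 - 1924837)/(1399² + 3395969) = -6785610/(1957201 + 3395969) = -6785610/5353170 = -6785610*1/5353170 = -226187/178439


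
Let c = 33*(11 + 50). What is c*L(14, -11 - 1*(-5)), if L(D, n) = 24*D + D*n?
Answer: 507276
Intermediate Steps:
c = 2013 (c = 33*61 = 2013)
c*L(14, -11 - 1*(-5)) = 2013*(14*(24 + (-11 - 1*(-5)))) = 2013*(14*(24 + (-11 + 5))) = 2013*(14*(24 - 6)) = 2013*(14*18) = 2013*252 = 507276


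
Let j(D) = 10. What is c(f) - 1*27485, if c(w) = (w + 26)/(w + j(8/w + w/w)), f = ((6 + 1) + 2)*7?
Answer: -2006316/73 ≈ -27484.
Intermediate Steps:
f = 63 (f = (7 + 2)*7 = 9*7 = 63)
c(w) = (26 + w)/(10 + w) (c(w) = (w + 26)/(w + 10) = (26 + w)/(10 + w))
c(f) - 1*27485 = (26 + 63)/(10 + 63) - 1*27485 = 89/73 - 27485 = -2006316/73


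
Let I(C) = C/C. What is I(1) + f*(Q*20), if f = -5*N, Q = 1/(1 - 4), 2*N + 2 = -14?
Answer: -797/3 ≈ -265.67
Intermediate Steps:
N = -8 (N = -1 + (½)*(-14) = -1 - 7 = -8)
I(C) = 1
Q = -⅓ (Q = 1/(-3) = -⅓ ≈ -0.33333)
f = 40 (f = -5*(-8) = 40)
I(1) + f*(Q*20) = 1 + 40*(-⅓*20) = 1 + 40*(-20/3) = 1 - 800/3 = -797/3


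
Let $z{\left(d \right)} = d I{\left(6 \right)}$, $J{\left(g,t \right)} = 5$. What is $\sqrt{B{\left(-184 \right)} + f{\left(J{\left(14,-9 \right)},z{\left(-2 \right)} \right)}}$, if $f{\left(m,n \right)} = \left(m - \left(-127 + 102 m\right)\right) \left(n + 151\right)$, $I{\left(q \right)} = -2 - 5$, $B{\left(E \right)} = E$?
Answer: $i \sqrt{62554} \approx 250.11 i$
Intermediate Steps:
$I{\left(q \right)} = -7$ ($I{\left(q \right)} = -2 - 5 = -7$)
$z{\left(d \right)} = - 7 d$ ($z{\left(d \right)} = d \left(-7\right) = - 7 d$)
$f{\left(m,n \right)} = \left(127 - 101 m\right) \left(151 + n\right)$ ($f{\left(m,n \right)} = \left(m - \left(-127 + 102 m\right)\right) \left(151 + n\right) = \left(127 - 101 m\right) \left(151 + n\right)$)
$\sqrt{B{\left(-184 \right)} + f{\left(J{\left(14,-9 \right)},z{\left(-2 \right)} \right)}} = \sqrt{-184 + \left(19177 - 76255 + 127 \left(\left(-7\right) \left(-2\right)\right) - 505 \left(\left(-7\right) \left(-2\right)\right)\right)} = \sqrt{-184 + \left(19177 - 76255 + 127 \cdot 14 - 505 \cdot 14\right)} = \sqrt{-184 + \left(19177 - 76255 + 1778 - 7070\right)} = \sqrt{-184 - 62370} = \sqrt{-62554} = i \sqrt{62554}$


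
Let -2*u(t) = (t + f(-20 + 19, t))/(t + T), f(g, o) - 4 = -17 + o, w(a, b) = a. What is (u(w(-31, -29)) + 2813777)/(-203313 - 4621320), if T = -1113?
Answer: -6437921701/11038760304 ≈ -0.58321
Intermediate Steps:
f(g, o) = -13 + o (f(g, o) = 4 + (-17 + o) = -13 + o)
u(t) = -(-13 + 2*t)/(2*(-1113 + t)) (u(t) = -(t + (-13 + t))/(2*(t - 1113)) = -(-13 + 2*t)/(2*(-1113 + t)))
(u(w(-31, -29)) + 2813777)/(-203313 - 4621320) = ((13/2 - 1*(-31))/(-1113 - 31) + 2813777)/(-203313 - 4621320) = ((13/2 + 31)/(-1144) + 2813777)/(-4824633) = (-1/1144*75/2 + 2813777)*(-1/4824633) = (-75/2288 + 2813777)*(-1/4824633) = (6437921701/2288)*(-1/4824633) = -6437921701/11038760304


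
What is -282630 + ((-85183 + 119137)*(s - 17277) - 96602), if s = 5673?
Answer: -394381448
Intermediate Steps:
-282630 + ((-85183 + 119137)*(s - 17277) - 96602) = -282630 + ((-85183 + 119137)*(5673 - 17277) - 96602) = -282630 + (33954*(-11604) - 96602) = -282630 + (-394002216 - 96602) = -282630 - 394098818 = -394381448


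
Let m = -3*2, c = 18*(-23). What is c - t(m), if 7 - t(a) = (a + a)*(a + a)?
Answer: -277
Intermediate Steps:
c = -414
m = -6
t(a) = 7 - 4*a**2 (t(a) = 7 - (a + a)*(a + a) = 7 - 2*a*2*a = 7 - 4*a**2)
c - t(m) = -414 - (7 - 4*(-6)**2) = -414 - (7 - 4*36) = -414 - (7 - 144) = -414 - 1*(-137) = -414 + 137 = -277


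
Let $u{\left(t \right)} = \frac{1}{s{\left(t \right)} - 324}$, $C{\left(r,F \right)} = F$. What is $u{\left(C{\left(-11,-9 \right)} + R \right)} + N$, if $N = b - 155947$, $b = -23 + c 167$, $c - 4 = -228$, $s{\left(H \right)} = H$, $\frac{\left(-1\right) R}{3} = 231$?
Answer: $- \frac{198405829}{1026} \approx -1.9338 \cdot 10^{5}$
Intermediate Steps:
$R = -693$ ($R = \left(-3\right) 231 = -693$)
$c = -224$ ($c = 4 - 228 = -224$)
$b = -37431$ ($b = -23 - 37408 = -37431$)
$u{\left(t \right)} = \frac{1}{-324 + t}$ ($u{\left(t \right)} = \frac{1}{t - 324} = \frac{1}{-324 + t}$)
$N = -193378$ ($N = -37431 - 155947 = -193378$)
$u{\left(C{\left(-11,-9 \right)} + R \right)} + N = \frac{1}{-324 - 702} - 193378 = \frac{1}{-1026} - 193378 = - \frac{1}{1026} - 193378 = - \frac{198405829}{1026}$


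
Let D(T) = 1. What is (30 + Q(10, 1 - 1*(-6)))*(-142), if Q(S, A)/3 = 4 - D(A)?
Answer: -5538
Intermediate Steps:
Q(S, A) = 9 (Q(S, A) = 3*(4 - 1*1) = 3*(4 - 1) = 3*3 = 9)
(30 + Q(10, 1 - 1*(-6)))*(-142) = (30 + 9)*(-142) = 39*(-142) = -5538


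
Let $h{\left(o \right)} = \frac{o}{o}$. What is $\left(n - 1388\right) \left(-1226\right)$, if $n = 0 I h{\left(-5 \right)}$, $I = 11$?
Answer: $1701688$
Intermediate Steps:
$h{\left(o \right)} = 1$
$n = 0$ ($n = 0 \cdot 11 \cdot 1 = 0 \cdot 1 = 0$)
$\left(n - 1388\right) \left(-1226\right) = \left(0 - 1388\right) \left(-1226\right) = \left(-1388\right) \left(-1226\right) = 1701688$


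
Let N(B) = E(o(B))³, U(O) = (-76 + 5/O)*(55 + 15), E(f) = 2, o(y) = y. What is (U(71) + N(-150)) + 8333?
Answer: 214841/71 ≈ 3025.9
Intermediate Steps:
U(O) = -5320 + 350/O (U(O) = (-76 + 5/O)*70 = -5320 + 350/O)
N(B) = 8 (N(B) = 2³ = 8)
(U(71) + N(-150)) + 8333 = ((-5320 + 350/71) + 8) + 8333 = (-377370/71 + 8) + 8333 = -376802/71 + 8333 = 214841/71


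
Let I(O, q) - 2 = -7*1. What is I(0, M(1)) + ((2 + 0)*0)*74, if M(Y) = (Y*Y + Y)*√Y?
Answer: -5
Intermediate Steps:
M(Y) = √Y*(Y + Y²) (M(Y) = (Y² + Y)*√Y = (Y + Y²)*√Y = √Y*(Y + Y²))
I(O, q) = -5 (I(O, q) = 2 - 7*1 = 2 - 7 = -5)
I(0, M(1)) + ((2 + 0)*0)*74 = -5 + ((2 + 0)*0)*74 = -5 + (2*0)*74 = -5 + 0*74 = -5 + 0 = -5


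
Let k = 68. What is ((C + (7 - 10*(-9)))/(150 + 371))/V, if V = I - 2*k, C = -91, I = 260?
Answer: 3/32302 ≈ 9.2873e-5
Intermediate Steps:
V = 124 (V = 260 - 2*68 = 260 - 1*136 = 260 - 136 = 124)
((C + (7 - 10*(-9)))/(150 + 371))/V = ((-91 + (7 - 10*(-9)))/(150 + 371))/124 = ((-91 + (7 + 90))/521)*(1/124) = ((-91 + 97)*(1/521))*(1/124) = (6*(1/521))*(1/124) = (6/521)*(1/124) = 3/32302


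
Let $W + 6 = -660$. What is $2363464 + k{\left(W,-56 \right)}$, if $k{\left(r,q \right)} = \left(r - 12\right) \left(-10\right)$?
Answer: $2370244$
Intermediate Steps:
$W = -666$ ($W = -6 - 660 = -666$)
$k{\left(r,q \right)} = 120 - 10 r$ ($k{\left(r,q \right)} = \left(-12 + r\right) \left(-10\right) = 120 - 10 r$)
$2363464 + k{\left(W,-56 \right)} = 2363464 + \left(120 - -6660\right) = 2363464 + \left(120 + 6660\right) = 2363464 + 6780 = 2370244$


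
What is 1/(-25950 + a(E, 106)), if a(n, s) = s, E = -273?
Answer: -1/25844 ≈ -3.8694e-5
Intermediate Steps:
1/(-25950 + a(E, 106)) = 1/(-25950 + 106) = 1/(-25844) = -1/25844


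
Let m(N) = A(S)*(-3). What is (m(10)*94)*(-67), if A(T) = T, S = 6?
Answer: 113364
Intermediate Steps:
m(N) = -18 (m(N) = 6*(-3) = -18)
(m(10)*94)*(-67) = -18*94*(-67) = -1692*(-67) = 113364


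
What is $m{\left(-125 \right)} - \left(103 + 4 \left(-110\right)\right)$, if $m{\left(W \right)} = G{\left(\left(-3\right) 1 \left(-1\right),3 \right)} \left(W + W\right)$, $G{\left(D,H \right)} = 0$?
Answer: $337$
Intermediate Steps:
$m{\left(W \right)} = 0$ ($m{\left(W \right)} = 0 \left(W + W\right) = 0 \cdot 2 W = 0$)
$m{\left(-125 \right)} - \left(103 + 4 \left(-110\right)\right) = 0 - \left(103 + 4 \left(-110\right)\right) = 0 - \left(103 - 440\right) = 0 - -337 = 0 + 337 = 337$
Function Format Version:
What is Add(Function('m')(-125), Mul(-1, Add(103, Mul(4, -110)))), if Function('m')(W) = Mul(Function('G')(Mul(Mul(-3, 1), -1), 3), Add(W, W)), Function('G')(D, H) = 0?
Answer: 337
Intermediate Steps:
Function('m')(W) = 0 (Function('m')(W) = Mul(0, Add(W, W)) = Mul(0, Mul(2, W)) = 0)
Add(Function('m')(-125), Mul(-1, Add(103, Mul(4, -110)))) = Add(0, Mul(-1, Add(103, Mul(4, -110)))) = Add(0, Mul(-1, Add(103, -440))) = Add(0, Mul(-1, -337)) = Add(0, 337) = 337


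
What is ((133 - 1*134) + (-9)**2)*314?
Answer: 25120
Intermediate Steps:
((133 - 1*134) + (-9)**2)*314 = ((133 - 134) + 81)*314 = (-1 + 81)*314 = 80*314 = 25120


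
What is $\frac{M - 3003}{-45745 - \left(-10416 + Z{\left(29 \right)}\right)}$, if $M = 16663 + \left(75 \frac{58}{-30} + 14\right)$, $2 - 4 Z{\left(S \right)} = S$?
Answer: $- \frac{54116}{141289} \approx -0.38302$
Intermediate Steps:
$Z{\left(S \right)} = \frac{1}{2} - \frac{S}{4}$
$M = 16532$ ($M = 16663 + \left(75 \cdot 58 \left(- \frac{1}{30}\right) + 14\right) = 16663 + \left(75 \left(- \frac{29}{15}\right) + 14\right) = 16663 + \left(-145 + 14\right) = 16663 - 131 = 16532$)
$\frac{M - 3003}{-45745 - \left(-10416 + Z{\left(29 \right)}\right)} = \frac{16532 - 3003}{-45745 + \left(10416 - \left(\frac{1}{2} - \frac{29}{4}\right)\right)} = \frac{13529}{-45745 + \left(10416 - \left(\frac{1}{2} - \frac{29}{4}\right)\right)} = \frac{13529}{-45745 + \left(10416 - - \frac{27}{4}\right)} = \frac{13529}{-45745 + \left(10416 + \frac{27}{4}\right)} = \frac{13529}{-45745 + \frac{41691}{4}} = \frac{13529}{- \frac{141289}{4}} = 13529 \left(- \frac{4}{141289}\right) = - \frac{54116}{141289}$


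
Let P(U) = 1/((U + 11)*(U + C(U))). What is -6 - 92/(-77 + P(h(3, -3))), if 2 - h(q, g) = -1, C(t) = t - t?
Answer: -15534/3233 ≈ -4.8048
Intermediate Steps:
C(t) = 0
h(q, g) = 3 (h(q, g) = 2 - 1*(-1) = 2 + 1 = 3)
P(U) = 1/(U*(11 + U)) (P(U) = 1/((U + 11)*(U + 0)) = 1/((11 + U)*U) = 1/(U*(11 + U)))
-6 - 92/(-77 + P(h(3, -3))) = -6 - 92/(-77 + 1/(3*(11 + 3))) = -6 - 92/(-77 + (1/3)/14) = -6 - 92/(-77 + (1/3)*(1/14)) = -6 - 92/(-77 + 1/42) = -6 - 92/(-3233/42) = -6 - 92*(-42/3233) = -6 + 3864/3233 = -15534/3233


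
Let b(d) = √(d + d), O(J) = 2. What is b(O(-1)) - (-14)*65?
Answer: 912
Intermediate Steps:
b(d) = √2*√d (b(d) = √(2*d) = √2*√d)
b(O(-1)) - (-14)*65 = √2*√2 - (-14)*65 = 2 - 14*(-65) = 2 + 910 = 912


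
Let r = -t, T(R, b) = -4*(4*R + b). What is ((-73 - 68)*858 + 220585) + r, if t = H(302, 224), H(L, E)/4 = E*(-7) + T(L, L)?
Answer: 130039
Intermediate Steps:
T(R, b) = -16*R - 4*b (T(R, b) = -4*(b + 4*R) = -16*R - 4*b)
H(L, E) = -80*L - 28*E (H(L, E) = 4*(E*(-7) + (-16*L - 4*L)) = 4*(-7*E - 20*L) = 4*(-20*L - 7*E) = -80*L - 28*E)
t = -30432 (t = -80*302 - 28*224 = -24160 - 6272 = -30432)
r = 30432 (r = -1*(-30432) = 30432)
((-73 - 68)*858 + 220585) + r = ((-73 - 68)*858 + 220585) + 30432 = (-141*858 + 220585) + 30432 = (-120978 + 220585) + 30432 = 99607 + 30432 = 130039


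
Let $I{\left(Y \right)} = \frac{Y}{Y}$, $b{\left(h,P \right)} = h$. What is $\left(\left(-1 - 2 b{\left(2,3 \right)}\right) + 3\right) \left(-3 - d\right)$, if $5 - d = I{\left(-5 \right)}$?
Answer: $14$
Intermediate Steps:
$I{\left(Y \right)} = 1$
$d = 4$ ($d = 5 - 1 = 4$)
$\left(\left(-1 - 2 b{\left(2,3 \right)}\right) + 3\right) \left(-3 - d\right) = \left(\left(-1 - 4\right) + 3\right) \left(-3 - 4\right) = \left(-5 + 3\right) \left(-7\right) = \left(-2\right) \left(-7\right) = 14$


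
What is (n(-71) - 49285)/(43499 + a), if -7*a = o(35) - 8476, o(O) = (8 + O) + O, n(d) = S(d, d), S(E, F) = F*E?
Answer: -103236/104297 ≈ -0.98983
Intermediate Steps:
S(E, F) = E*F
n(d) = d**2 (n(d) = d*d = d**2)
o(O) = 8 + 2*O
a = 8398/7 (a = -((8 + 2*35) - 8476)/7 = -((8 + 70) - 8476)/7 = -(78 - 8476)/7 = -1/7*(-8398) = 8398/7 ≈ 1199.7)
(n(-71) - 49285)/(43499 + a) = ((-71)**2 - 49285)/(43499 + 8398/7) = (5041 - 49285)/(312891/7) = -44244*7/312891 = -103236/104297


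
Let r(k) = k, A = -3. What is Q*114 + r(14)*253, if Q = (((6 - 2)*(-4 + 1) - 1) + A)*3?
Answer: -1930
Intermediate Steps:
Q = -48 (Q = (((6 - 2)*(-4 + 1) - 1) - 3)*3 = ((4*(-3) - 1) - 3)*3 = ((-12 - 1) - 3)*3 = (-13 - 3)*3 = -16*3 = -48)
Q*114 + r(14)*253 = -48*114 + 14*253 = -5472 + 3542 = -1930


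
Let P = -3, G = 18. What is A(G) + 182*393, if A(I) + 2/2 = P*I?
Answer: 71471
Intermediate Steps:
A(I) = -1 - 3*I
A(G) + 182*393 = (-1 - 3*18) + 182*393 = (-1 - 54) + 71526 = -55 + 71526 = 71471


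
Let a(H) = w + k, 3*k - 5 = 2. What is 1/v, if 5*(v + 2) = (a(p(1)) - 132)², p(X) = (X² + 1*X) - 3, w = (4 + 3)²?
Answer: 45/58474 ≈ 0.00076957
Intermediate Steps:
w = 49 (w = 7² = 49)
k = 7/3 (k = 5/3 + (⅓)*2 = 5/3 + ⅔ = 7/3 ≈ 2.3333)
p(X) = -3 + X + X² (p(X) = (X² + X) - 3 = (X + X²) - 3 = -3 + X + X²)
a(H) = 154/3 (a(H) = 49 + 7/3 = 154/3)
v = 58474/45 (v = -2 + (154/3 - 132)²/5 = -2 + (-242/3)²/5 = -2 + (⅕)*(58564/9) = -2 + 58564/45 = 58474/45 ≈ 1299.4)
1/v = 1/(58474/45) = 45/58474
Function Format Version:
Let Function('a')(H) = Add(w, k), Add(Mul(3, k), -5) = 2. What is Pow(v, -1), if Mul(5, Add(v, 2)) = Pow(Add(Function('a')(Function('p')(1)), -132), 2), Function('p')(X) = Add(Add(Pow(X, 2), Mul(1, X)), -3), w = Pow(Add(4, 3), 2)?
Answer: Rational(45, 58474) ≈ 0.00076957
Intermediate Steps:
w = 49 (w = Pow(7, 2) = 49)
k = Rational(7, 3) (k = Add(Rational(5, 3), Mul(Rational(1, 3), 2)) = Add(Rational(5, 3), Rational(2, 3)) = Rational(7, 3) ≈ 2.3333)
Function('p')(X) = Add(-3, X, Pow(X, 2)) (Function('p')(X) = Add(Add(Pow(X, 2), X), -3) = Add(Add(X, Pow(X, 2)), -3) = Add(-3, X, Pow(X, 2)))
Function('a')(H) = Rational(154, 3) (Function('a')(H) = Add(49, Rational(7, 3)) = Rational(154, 3))
v = Rational(58474, 45) (v = Add(-2, Mul(Rational(1, 5), Pow(Add(Rational(154, 3), -132), 2))) = Add(-2, Mul(Rational(1, 5), Pow(Rational(-242, 3), 2))) = Add(-2, Mul(Rational(1, 5), Rational(58564, 9))) = Add(-2, Rational(58564, 45)) = Rational(58474, 45) ≈ 1299.4)
Pow(v, -1) = Pow(Rational(58474, 45), -1) = Rational(45, 58474)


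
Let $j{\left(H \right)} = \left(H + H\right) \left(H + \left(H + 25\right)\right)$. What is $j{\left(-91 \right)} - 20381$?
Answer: $8193$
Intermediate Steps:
$j{\left(H \right)} = 2 H \left(25 + 2 H\right)$ ($j{\left(H \right)} = 2 H \left(H + \left(25 + H\right)\right) = 2 H \left(25 + 2 H\right)$)
$j{\left(-91 \right)} - 20381 = 2 \left(-91\right) \left(25 + 2 \left(-91\right)\right) - 20381 = 2 \left(-91\right) \left(25 - 182\right) - 20381 = 2 \left(-91\right) \left(-157\right) - 20381 = 28574 - 20381 = 8193$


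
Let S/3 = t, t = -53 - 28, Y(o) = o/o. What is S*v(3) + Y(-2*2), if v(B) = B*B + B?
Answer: -2915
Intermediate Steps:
v(B) = B + B² (v(B) = B² + B = B + B²)
Y(o) = 1
t = -81
S = -243 (S = 3*(-81) = -243)
S*v(3) + Y(-2*2) = -729*(1 + 3) + 1 = -729*4 + 1 = -243*12 + 1 = -2916 + 1 = -2915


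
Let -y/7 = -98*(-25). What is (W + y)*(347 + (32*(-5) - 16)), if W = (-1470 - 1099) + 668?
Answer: -3257721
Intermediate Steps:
W = -1901 (W = -2569 + 668 = -1901)
y = -17150 (y = -(-686)*(-25) = -7*2450 = -17150)
(W + y)*(347 + (32*(-5) - 16)) = (-1901 - 17150)*(347 + (32*(-5) - 16)) = -19051*(347 + (-160 - 16)) = -19051*(347 - 176) = -19051*171 = -3257721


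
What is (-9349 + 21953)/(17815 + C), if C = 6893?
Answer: 3151/6177 ≈ 0.51012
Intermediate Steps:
(-9349 + 21953)/(17815 + C) = (-9349 + 21953)/(17815 + 6893) = 12604/24708 = 12604*(1/24708) = 3151/6177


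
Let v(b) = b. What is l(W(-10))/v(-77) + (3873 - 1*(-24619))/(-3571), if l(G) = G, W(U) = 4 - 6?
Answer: -2186742/274967 ≈ -7.9527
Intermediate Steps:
W(U) = -2
l(W(-10))/v(-77) + (3873 - 1*(-24619))/(-3571) = -2/(-77) + (3873 - 1*(-24619))/(-3571) = -2*(-1/77) + (3873 + 24619)*(-1/3571) = 2/77 + 28492*(-1/3571) = 2/77 - 28492/3571 = -2186742/274967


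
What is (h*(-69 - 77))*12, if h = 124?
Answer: -217248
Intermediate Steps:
(h*(-69 - 77))*12 = (124*(-69 - 77))*12 = (124*(-146))*12 = -18104*12 = -217248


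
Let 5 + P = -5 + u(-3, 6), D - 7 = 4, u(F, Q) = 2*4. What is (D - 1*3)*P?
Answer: -16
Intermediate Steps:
u(F, Q) = 8
D = 11 (D = 7 + 4 = 11)
P = -2 (P = -5 + (-5 + 8) = -5 + 3 = -2)
(D - 1*3)*P = (11 - 1*3)*(-2) = (11 - 3)*(-2) = 8*(-2) = -16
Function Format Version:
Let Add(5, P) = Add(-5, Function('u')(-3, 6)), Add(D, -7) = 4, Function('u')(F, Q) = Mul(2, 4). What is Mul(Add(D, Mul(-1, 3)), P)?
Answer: -16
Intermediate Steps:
Function('u')(F, Q) = 8
D = 11 (D = Add(7, 4) = 11)
P = -2 (P = Add(-5, Add(-5, 8)) = Add(-5, 3) = -2)
Mul(Add(D, Mul(-1, 3)), P) = Mul(Add(11, Mul(-1, 3)), -2) = Mul(Add(11, -3), -2) = Mul(8, -2) = -16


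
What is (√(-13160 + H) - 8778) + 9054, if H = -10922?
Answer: 276 + I*√24082 ≈ 276.0 + 155.18*I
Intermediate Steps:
(√(-13160 + H) - 8778) + 9054 = (√(-13160 - 10922) - 8778) + 9054 = (√(-24082) - 8778) + 9054 = (I*√24082 - 8778) + 9054 = (-8778 + I*√24082) + 9054 = 276 + I*√24082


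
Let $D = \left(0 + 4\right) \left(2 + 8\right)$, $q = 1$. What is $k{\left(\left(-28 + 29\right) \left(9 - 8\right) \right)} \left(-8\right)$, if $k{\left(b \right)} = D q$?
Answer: $-320$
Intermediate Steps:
$D = 40$ ($D = 4 \cdot 10 = 40$)
$k{\left(b \right)} = 40$ ($k{\left(b \right)} = 40 \cdot 1 = 40$)
$k{\left(\left(-28 + 29\right) \left(9 - 8\right) \right)} \left(-8\right) = 40 \left(-8\right) = -320$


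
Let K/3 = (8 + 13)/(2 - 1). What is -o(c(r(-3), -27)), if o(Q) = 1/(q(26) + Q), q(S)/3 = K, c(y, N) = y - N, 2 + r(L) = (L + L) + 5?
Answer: -1/213 ≈ -0.0046948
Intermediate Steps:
r(L) = 3 + 2*L (r(L) = -2 + ((L + L) + 5) = -2 + (2*L + 5) = -2 + (5 + 2*L) = 3 + 2*L)
K = 63 (K = 3*((8 + 13)/(2 - 1)) = 3*(21/1) = 3*(21*1) = 3*21 = 63)
q(S) = 189 (q(S) = 3*63 = 189)
o(Q) = 1/(189 + Q)
-o(c(r(-3), -27)) = -1/(189 + ((3 + 2*(-3)) - 1*(-27))) = -1/(189 + ((3 - 6) + 27)) = -1/(189 + (-3 + 27)) = -1/(189 + 24) = -1/213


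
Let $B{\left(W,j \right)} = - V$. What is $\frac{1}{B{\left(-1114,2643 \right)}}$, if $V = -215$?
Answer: $\frac{1}{215} \approx 0.0046512$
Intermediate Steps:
$B{\left(W,j \right)} = 215$ ($B{\left(W,j \right)} = \left(-1\right) \left(-215\right) = 215$)
$\frac{1}{B{\left(-1114,2643 \right)}} = \frac{1}{215}$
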